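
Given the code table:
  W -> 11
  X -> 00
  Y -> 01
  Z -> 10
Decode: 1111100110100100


Decoding:
11 -> W
11 -> W
10 -> Z
01 -> Y
10 -> Z
10 -> Z
01 -> Y
00 -> X


Result: WWZYZZYX


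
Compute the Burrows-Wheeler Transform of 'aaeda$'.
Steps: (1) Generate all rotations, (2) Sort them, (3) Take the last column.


Rotations (sorted):
  0: $aaeda -> last char: a
  1: a$aaed -> last char: d
  2: aaeda$ -> last char: $
  3: aeda$a -> last char: a
  4: da$aae -> last char: e
  5: eda$aa -> last char: a


BWT = ad$aea


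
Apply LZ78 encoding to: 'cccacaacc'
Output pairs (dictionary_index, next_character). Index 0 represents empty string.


LZ78 encoding steps:
Dictionary: {0: ''}
Step 1: w='' (idx 0), next='c' -> output (0, 'c'), add 'c' as idx 1
Step 2: w='c' (idx 1), next='c' -> output (1, 'c'), add 'cc' as idx 2
Step 3: w='' (idx 0), next='a' -> output (0, 'a'), add 'a' as idx 3
Step 4: w='c' (idx 1), next='a' -> output (1, 'a'), add 'ca' as idx 4
Step 5: w='a' (idx 3), next='c' -> output (3, 'c'), add 'ac' as idx 5
Step 6: w='c' (idx 1), end of input -> output (1, '')


Encoded: [(0, 'c'), (1, 'c'), (0, 'a'), (1, 'a'), (3, 'c'), (1, '')]


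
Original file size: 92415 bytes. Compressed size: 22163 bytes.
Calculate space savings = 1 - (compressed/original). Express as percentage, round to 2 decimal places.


ratio = compressed/original = 22163/92415 = 0.23982
savings = 1 - ratio = 1 - 0.23982 = 0.76018
as a percentage: 0.76018 * 100 = 76.02%

Space savings = 1 - 22163/92415 = 76.02%


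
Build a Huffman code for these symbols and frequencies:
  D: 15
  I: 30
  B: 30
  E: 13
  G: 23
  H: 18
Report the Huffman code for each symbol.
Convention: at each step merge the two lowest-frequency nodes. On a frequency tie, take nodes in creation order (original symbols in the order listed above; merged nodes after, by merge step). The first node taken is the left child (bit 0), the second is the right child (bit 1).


Huffman tree construction:
Step 1: Merge E(13) + D(15) = 28
Step 2: Merge H(18) + G(23) = 41
Step 3: Merge (E+D)(28) + I(30) = 58
Step 4: Merge B(30) + (H+G)(41) = 71
Step 5: Merge ((E+D)+I)(58) + (B+(H+G))(71) = 129
Read each symbol's code off the tree from the root (left child = 0, right child = 1).

Codes:
  D: 001 (length 3)
  I: 01 (length 2)
  B: 10 (length 2)
  E: 000 (length 3)
  G: 111 (length 3)
  H: 110 (length 3)
Average code length: 327/129 = 2.5349 bits/symbol


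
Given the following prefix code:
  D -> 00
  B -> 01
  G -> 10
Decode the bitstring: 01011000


Decoding step by step:
Bits 01 -> B
Bits 01 -> B
Bits 10 -> G
Bits 00 -> D


Decoded message: BBGD


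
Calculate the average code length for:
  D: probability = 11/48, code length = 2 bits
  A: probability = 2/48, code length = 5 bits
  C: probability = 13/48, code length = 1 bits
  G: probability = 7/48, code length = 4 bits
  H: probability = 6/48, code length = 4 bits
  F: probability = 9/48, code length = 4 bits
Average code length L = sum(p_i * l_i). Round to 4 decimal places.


Weighted contributions p_i * l_i:
  D: (11/48) * 2 = 22/48
  A: (2/48) * 5 = 10/48
  C: (13/48) * 1 = 13/48
  G: (7/48) * 4 = 28/48
  H: (6/48) * 4 = 24/48
  F: (9/48) * 4 = 36/48
Sum = (22 + 10 + 13 + 28 + 24 + 36)/48 = 133/48

L = 133/48 = 2.7708 bits/symbol


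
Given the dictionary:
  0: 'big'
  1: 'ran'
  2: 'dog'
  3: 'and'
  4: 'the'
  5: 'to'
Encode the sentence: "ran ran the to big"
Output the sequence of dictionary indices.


Look up each word in the dictionary:
  'ran' -> 1
  'ran' -> 1
  'the' -> 4
  'to' -> 5
  'big' -> 0

Encoded: [1, 1, 4, 5, 0]


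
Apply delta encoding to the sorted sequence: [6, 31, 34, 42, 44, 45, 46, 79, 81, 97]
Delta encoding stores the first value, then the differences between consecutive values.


First value: 6
Deltas:
  31 - 6 = 25
  34 - 31 = 3
  42 - 34 = 8
  44 - 42 = 2
  45 - 44 = 1
  46 - 45 = 1
  79 - 46 = 33
  81 - 79 = 2
  97 - 81 = 16


Delta encoded: [6, 25, 3, 8, 2, 1, 1, 33, 2, 16]


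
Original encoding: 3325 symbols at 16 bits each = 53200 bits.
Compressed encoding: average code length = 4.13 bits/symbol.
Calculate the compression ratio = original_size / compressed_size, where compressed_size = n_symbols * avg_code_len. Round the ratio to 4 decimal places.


original_size = n_symbols * orig_bits = 3325 * 16 = 53200 bits
compressed_size = n_symbols * avg_code_len = 3325 * 4.13 = 13732.25 bits
ratio = original_size / compressed_size = 53200 / 13732.25 = 3.8741

Compression ratio = 3.8741


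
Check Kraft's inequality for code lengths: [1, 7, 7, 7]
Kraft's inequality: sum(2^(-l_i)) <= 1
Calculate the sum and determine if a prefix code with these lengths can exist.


Sum = 2^(-1) + 2^(-7) + 2^(-7) + 2^(-7)
    = 0.5 + 0.0078125 + 0.0078125 + 0.0078125
    = 67/128 = 0.5234375
Since 0.5234375 <= 1, Kraft's inequality IS satisfied.
A prefix code with these lengths CAN exist.

Kraft sum = 0.5234375. Satisfied.


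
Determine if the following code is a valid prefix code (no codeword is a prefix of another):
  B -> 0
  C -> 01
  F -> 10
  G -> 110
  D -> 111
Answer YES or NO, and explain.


Checking each pair (does one codeword prefix another?):
  B='0' vs C='01': prefix -- VIOLATION

NO -- this is NOT a valid prefix code. B (0) is a prefix of C (01).


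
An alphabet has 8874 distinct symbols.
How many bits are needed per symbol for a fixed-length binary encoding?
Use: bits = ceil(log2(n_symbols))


log2(8874) = 13.1154
Bracket: 2^13 = 8192 < 8874 <= 2^14 = 16384
So ceil(log2(8874)) = 14

bits = ceil(log2(8874)) = ceil(13.1154) = 14 bits


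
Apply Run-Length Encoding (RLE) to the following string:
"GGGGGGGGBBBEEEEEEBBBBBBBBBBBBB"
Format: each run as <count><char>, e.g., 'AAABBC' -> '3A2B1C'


Scanning runs left to right:
  i=0: run of 'G' x 8 -> '8G'
  i=8: run of 'B' x 3 -> '3B'
  i=11: run of 'E' x 6 -> '6E'
  i=17: run of 'B' x 13 -> '13B'

RLE = 8G3B6E13B


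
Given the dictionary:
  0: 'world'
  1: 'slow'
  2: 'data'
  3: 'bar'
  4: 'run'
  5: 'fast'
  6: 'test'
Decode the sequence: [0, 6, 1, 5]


Look up each index in the dictionary:
  0 -> 'world'
  6 -> 'test'
  1 -> 'slow'
  5 -> 'fast'

Decoded: "world test slow fast"


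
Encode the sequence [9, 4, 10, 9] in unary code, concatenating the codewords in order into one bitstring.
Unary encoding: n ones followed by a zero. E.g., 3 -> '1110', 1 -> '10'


Encode each number as n ones followed by a terminating 0:
  9 -> 1111111110 (10 bits)
  4 -> 11110 (5 bits)
  10 -> 11111111110 (11 bits)
  9 -> 1111111110 (10 bits)
Total length = 10 + 5 + 11 + 10 = 36 bits.

Unary([9, 4, 10, 9]) = 111111111011110111111111101111111110 (36 bits)


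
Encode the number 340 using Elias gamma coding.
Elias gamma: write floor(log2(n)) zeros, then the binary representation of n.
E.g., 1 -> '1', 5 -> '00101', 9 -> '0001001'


num_bits = floor(log2(340)) + 1 = 9
leading_zeros = num_bits - 1 = 8
binary(340) = 101010100

Elias gamma(340) = '00000000' + '101010100' = 00000000101010100 (17 bits)


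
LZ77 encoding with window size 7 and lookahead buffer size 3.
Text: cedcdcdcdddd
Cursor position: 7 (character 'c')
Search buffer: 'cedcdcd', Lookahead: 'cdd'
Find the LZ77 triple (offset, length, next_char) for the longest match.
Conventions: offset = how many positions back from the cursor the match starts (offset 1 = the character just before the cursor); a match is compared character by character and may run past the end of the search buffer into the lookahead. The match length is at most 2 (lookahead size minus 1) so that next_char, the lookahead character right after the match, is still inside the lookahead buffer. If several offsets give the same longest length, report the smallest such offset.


Try each offset into the search buffer:
  offset=1 (pos 6, char 'd'): match length 0
  offset=2 (pos 5, char 'c'): match length 2
  offset=3 (pos 4, char 'd'): match length 0
  offset=4 (pos 3, char 'c'): match length 2
  offset=5 (pos 2, char 'd'): match length 0
  offset=6 (pos 1, char 'e'): match length 0
  offset=7 (pos 0, char 'c'): match length 1
Longest match has length 2, found at offsets 2, 4; take the smallest, offset 2.
next_char = character at position 7 + 2 = 9 -> 'd'

Best match: offset=2, length=2 (matching 'cd' starting at position 5)
LZ77 triple: (2, 2, 'd')


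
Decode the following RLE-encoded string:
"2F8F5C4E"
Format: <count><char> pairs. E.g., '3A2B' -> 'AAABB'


Expanding each <count><char> pair:
  2F -> 'FF'
  8F -> 'FFFFFFFF'
  5C -> 'CCCCC'
  4E -> 'EEEE'

Decoded = FFFFFFFFFFCCCCCEEEE


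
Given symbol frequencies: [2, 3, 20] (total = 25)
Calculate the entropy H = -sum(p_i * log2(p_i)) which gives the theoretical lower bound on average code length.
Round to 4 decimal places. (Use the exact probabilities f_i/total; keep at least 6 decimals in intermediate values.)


Per-symbol terms -p_i * log2(p_i) with p_i = f_i/25:
  p = 2/25 = 0.080000: log2(p) = -3.643856, -p*log2(p) = 0.291508
  p = 3/25 = 0.120000: log2(p) = -3.058894, -p*log2(p) = 0.367067
  p = 20/25 = 0.800000: log2(p) = -0.321928, -p*log2(p) = 0.257542
H = 0.291508 + 0.367067 + 0.257542 = 0.916117

H = 0.9161 bits/symbol


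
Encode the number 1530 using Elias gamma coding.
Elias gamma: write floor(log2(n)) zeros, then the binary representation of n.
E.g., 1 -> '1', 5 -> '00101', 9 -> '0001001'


num_bits = floor(log2(1530)) + 1 = 11
leading_zeros = num_bits - 1 = 10
binary(1530) = 10111111010

Elias gamma(1530) = '0000000000' + '10111111010' = 000000000010111111010 (21 bits)


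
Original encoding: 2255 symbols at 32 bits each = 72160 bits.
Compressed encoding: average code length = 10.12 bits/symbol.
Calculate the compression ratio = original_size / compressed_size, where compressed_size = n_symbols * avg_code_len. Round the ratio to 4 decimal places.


original_size = n_symbols * orig_bits = 2255 * 32 = 72160 bits
compressed_size = n_symbols * avg_code_len = 2255 * 10.12 = 22820.6 bits
ratio = original_size / compressed_size = 72160 / 22820.6 = 3.1621

Compression ratio = 3.1621


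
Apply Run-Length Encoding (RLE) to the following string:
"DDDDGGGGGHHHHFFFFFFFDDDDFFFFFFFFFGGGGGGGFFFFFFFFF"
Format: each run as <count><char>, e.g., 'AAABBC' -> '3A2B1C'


Scanning runs left to right:
  i=0: run of 'D' x 4 -> '4D'
  i=4: run of 'G' x 5 -> '5G'
  i=9: run of 'H' x 4 -> '4H'
  i=13: run of 'F' x 7 -> '7F'
  i=20: run of 'D' x 4 -> '4D'
  i=24: run of 'F' x 9 -> '9F'
  i=33: run of 'G' x 7 -> '7G'
  i=40: run of 'F' x 9 -> '9F'

RLE = 4D5G4H7F4D9F7G9F


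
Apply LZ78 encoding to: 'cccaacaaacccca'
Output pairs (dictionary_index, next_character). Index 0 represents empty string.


LZ78 encoding steps:
Dictionary: {0: ''}
Step 1: w='' (idx 0), next='c' -> output (0, 'c'), add 'c' as idx 1
Step 2: w='c' (idx 1), next='c' -> output (1, 'c'), add 'cc' as idx 2
Step 3: w='' (idx 0), next='a' -> output (0, 'a'), add 'a' as idx 3
Step 4: w='a' (idx 3), next='c' -> output (3, 'c'), add 'ac' as idx 4
Step 5: w='a' (idx 3), next='a' -> output (3, 'a'), add 'aa' as idx 5
Step 6: w='ac' (idx 4), next='c' -> output (4, 'c'), add 'acc' as idx 6
Step 7: w='cc' (idx 2), next='a' -> output (2, 'a'), add 'cca' as idx 7


Encoded: [(0, 'c'), (1, 'c'), (0, 'a'), (3, 'c'), (3, 'a'), (4, 'c'), (2, 'a')]


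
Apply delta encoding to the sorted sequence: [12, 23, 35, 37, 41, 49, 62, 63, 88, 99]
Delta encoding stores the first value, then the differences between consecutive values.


First value: 12
Deltas:
  23 - 12 = 11
  35 - 23 = 12
  37 - 35 = 2
  41 - 37 = 4
  49 - 41 = 8
  62 - 49 = 13
  63 - 62 = 1
  88 - 63 = 25
  99 - 88 = 11


Delta encoded: [12, 11, 12, 2, 4, 8, 13, 1, 25, 11]


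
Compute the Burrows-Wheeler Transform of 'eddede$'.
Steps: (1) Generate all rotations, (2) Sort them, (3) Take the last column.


Rotations (sorted):
  0: $eddede -> last char: e
  1: ddede$e -> last char: e
  2: de$edde -> last char: e
  3: dede$ed -> last char: d
  4: e$edded -> last char: d
  5: eddede$ -> last char: $
  6: ede$edd -> last char: d


BWT = eeedd$d


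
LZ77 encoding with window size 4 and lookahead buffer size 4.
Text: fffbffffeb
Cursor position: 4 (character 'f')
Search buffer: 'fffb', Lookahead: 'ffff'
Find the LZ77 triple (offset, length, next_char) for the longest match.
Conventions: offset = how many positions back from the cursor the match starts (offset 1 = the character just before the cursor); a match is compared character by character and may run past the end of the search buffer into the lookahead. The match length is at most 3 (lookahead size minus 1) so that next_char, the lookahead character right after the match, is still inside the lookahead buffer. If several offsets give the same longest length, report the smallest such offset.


Try each offset into the search buffer:
  offset=1 (pos 3, char 'b'): match length 0
  offset=2 (pos 2, char 'f'): match length 1
  offset=3 (pos 1, char 'f'): match length 2
  offset=4 (pos 0, char 'f'): match length 3
Longest match has length 3 at offset 4.
next_char = character at position 4 + 3 = 7 -> 'f'

Best match: offset=4, length=3 (matching 'fff' starting at position 0)
LZ77 triple: (4, 3, 'f')


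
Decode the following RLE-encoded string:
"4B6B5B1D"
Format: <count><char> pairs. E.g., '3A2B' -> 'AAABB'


Expanding each <count><char> pair:
  4B -> 'BBBB'
  6B -> 'BBBBBB'
  5B -> 'BBBBB'
  1D -> 'D'

Decoded = BBBBBBBBBBBBBBBD


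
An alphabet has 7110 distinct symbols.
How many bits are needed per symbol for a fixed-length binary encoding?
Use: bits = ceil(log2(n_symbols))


log2(7110) = 12.7956
Bracket: 2^12 = 4096 < 7110 <= 2^13 = 8192
So ceil(log2(7110)) = 13

bits = ceil(log2(7110)) = ceil(12.7956) = 13 bits


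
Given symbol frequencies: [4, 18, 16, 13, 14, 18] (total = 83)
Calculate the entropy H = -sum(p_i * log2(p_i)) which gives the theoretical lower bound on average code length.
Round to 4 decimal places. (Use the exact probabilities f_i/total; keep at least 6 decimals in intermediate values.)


Per-symbol terms -p_i * log2(p_i) with p_i = f_i/83:
  p = 4/83 = 0.048193: log2(p) = -4.375039, -p*log2(p) = 0.210845
  p = 18/83 = 0.216867: log2(p) = -2.205114, -p*log2(p) = 0.478218
  p = 16/83 = 0.192771: log2(p) = -2.375039, -p*log2(p) = 0.457839
  p = 13/83 = 0.156627: log2(p) = -2.674600, -p*log2(p) = 0.418913
  p = 14/83 = 0.168675: log2(p) = -2.567685, -p*log2(p) = 0.433103
  p = 18/83 = 0.216867: log2(p) = -2.205114, -p*log2(p) = 0.478218
H = 0.210845 + 0.478218 + 0.457839 + 0.418913 + 0.433103 + 0.478218 = 2.477136

H = 2.4771 bits/symbol


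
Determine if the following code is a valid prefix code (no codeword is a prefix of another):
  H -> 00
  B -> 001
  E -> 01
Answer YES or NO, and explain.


Checking each pair (does one codeword prefix another?):
  H='00' vs B='001': prefix -- VIOLATION

NO -- this is NOT a valid prefix code. H (00) is a prefix of B (001).


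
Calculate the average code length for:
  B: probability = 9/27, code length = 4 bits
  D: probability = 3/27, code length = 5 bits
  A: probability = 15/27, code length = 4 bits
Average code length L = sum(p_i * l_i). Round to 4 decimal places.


Weighted contributions p_i * l_i:
  B: (9/27) * 4 = 36/27
  D: (3/27) * 5 = 15/27
  A: (15/27) * 4 = 60/27
Sum = (36 + 15 + 60)/27 = 111/27

L = 111/27 = 4.1111 bits/symbol


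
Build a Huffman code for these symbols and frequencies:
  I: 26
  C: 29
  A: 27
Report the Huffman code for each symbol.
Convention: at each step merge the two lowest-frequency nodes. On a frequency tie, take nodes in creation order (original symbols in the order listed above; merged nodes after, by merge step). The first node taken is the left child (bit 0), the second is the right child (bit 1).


Huffman tree construction:
Step 1: Merge I(26) + A(27) = 53
Step 2: Merge C(29) + (I+A)(53) = 82
Read each symbol's code off the tree from the root (left child = 0, right child = 1).

Codes:
  I: 10 (length 2)
  C: 0 (length 1)
  A: 11 (length 2)
Average code length: 135/82 = 1.6463 bits/symbol


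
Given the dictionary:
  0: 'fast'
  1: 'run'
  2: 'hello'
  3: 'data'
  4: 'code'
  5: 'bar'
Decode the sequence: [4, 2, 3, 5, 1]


Look up each index in the dictionary:
  4 -> 'code'
  2 -> 'hello'
  3 -> 'data'
  5 -> 'bar'
  1 -> 'run'

Decoded: "code hello data bar run"


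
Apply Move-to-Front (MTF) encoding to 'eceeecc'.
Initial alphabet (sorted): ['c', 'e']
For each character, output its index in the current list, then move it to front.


MTF encoding:
'e': index 1 in ['c', 'e'] -> ['e', 'c']
'c': index 1 in ['e', 'c'] -> ['c', 'e']
'e': index 1 in ['c', 'e'] -> ['e', 'c']
'e': index 0 in ['e', 'c'] -> ['e', 'c']
'e': index 0 in ['e', 'c'] -> ['e', 'c']
'c': index 1 in ['e', 'c'] -> ['c', 'e']
'c': index 0 in ['c', 'e'] -> ['c', 'e']


Output: [1, 1, 1, 0, 0, 1, 0]


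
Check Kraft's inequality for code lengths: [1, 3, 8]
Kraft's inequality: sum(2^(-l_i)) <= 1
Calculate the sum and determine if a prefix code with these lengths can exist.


Sum = 2^(-1) + 2^(-3) + 2^(-8)
    = 0.5 + 0.125 + 0.00390625
    = 161/256 = 0.62890625
Since 0.62890625 <= 1, Kraft's inequality IS satisfied.
A prefix code with these lengths CAN exist.

Kraft sum = 0.62890625. Satisfied.


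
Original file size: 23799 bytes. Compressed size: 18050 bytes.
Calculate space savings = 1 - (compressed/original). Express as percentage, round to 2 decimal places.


ratio = compressed/original = 18050/23799 = 0.758435
savings = 1 - ratio = 1 - 0.758435 = 0.241565
as a percentage: 0.241565 * 100 = 24.16%

Space savings = 1 - 18050/23799 = 24.16%


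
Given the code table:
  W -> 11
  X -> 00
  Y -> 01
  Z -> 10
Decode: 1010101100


Decoding:
10 -> Z
10 -> Z
10 -> Z
11 -> W
00 -> X


Result: ZZZWX


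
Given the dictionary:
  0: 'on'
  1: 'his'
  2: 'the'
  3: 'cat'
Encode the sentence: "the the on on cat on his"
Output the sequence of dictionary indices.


Look up each word in the dictionary:
  'the' -> 2
  'the' -> 2
  'on' -> 0
  'on' -> 0
  'cat' -> 3
  'on' -> 0
  'his' -> 1

Encoded: [2, 2, 0, 0, 3, 0, 1]


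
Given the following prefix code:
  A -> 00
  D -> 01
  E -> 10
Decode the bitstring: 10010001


Decoding step by step:
Bits 10 -> E
Bits 01 -> D
Bits 00 -> A
Bits 01 -> D


Decoded message: EDAD


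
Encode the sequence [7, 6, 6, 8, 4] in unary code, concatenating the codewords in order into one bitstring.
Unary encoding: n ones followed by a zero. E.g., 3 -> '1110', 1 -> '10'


Encode each number as n ones followed by a terminating 0:
  7 -> 11111110 (8 bits)
  6 -> 1111110 (7 bits)
  6 -> 1111110 (7 bits)
  8 -> 111111110 (9 bits)
  4 -> 11110 (5 bits)
Total length = 8 + 7 + 7 + 9 + 5 = 36 bits.

Unary([7, 6, 6, 8, 4]) = 111111101111110111111011111111011110 (36 bits)


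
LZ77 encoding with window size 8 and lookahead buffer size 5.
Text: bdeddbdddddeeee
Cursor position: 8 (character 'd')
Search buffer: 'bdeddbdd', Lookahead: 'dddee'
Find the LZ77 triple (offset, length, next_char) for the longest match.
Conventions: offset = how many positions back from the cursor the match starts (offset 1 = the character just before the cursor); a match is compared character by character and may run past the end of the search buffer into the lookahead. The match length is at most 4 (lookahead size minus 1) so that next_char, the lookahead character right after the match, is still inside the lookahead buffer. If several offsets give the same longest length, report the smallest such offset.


Try each offset into the search buffer:
  offset=1 (pos 7, char 'd'): match length 3
  offset=2 (pos 6, char 'd'): match length 3
  offset=3 (pos 5, char 'b'): match length 0
  offset=4 (pos 4, char 'd'): match length 1
  offset=5 (pos 3, char 'd'): match length 2
  offset=6 (pos 2, char 'e'): match length 0
  offset=7 (pos 1, char 'd'): match length 1
  offset=8 (pos 0, char 'b'): match length 0
Longest match has length 3, found at offsets 1, 2; take the smallest, offset 1.
next_char = character at position 8 + 3 = 11 -> 'e'

Best match: offset=1, length=3 (matching 'ddd' starting at position 7)
LZ77 triple: (1, 3, 'e')


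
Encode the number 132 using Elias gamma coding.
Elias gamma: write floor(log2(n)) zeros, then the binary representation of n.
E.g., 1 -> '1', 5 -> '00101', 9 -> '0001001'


num_bits = floor(log2(132)) + 1 = 8
leading_zeros = num_bits - 1 = 7
binary(132) = 10000100

Elias gamma(132) = '0000000' + '10000100' = 000000010000100 (15 bits)


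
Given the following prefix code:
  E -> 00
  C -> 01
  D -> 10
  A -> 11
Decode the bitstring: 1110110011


Decoding step by step:
Bits 11 -> A
Bits 10 -> D
Bits 11 -> A
Bits 00 -> E
Bits 11 -> A


Decoded message: ADAEA


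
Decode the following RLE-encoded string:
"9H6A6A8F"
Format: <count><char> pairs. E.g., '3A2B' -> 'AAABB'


Expanding each <count><char> pair:
  9H -> 'HHHHHHHHH'
  6A -> 'AAAAAA'
  6A -> 'AAAAAA'
  8F -> 'FFFFFFFF'

Decoded = HHHHHHHHHAAAAAAAAAAAAFFFFFFFF


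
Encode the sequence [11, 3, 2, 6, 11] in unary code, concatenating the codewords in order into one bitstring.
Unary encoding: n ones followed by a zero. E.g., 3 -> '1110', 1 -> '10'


Encode each number as n ones followed by a terminating 0:
  11 -> 111111111110 (12 bits)
  3 -> 1110 (4 bits)
  2 -> 110 (3 bits)
  6 -> 1111110 (7 bits)
  11 -> 111111111110 (12 bits)
Total length = 12 + 4 + 3 + 7 + 12 = 38 bits.

Unary([11, 3, 2, 6, 11]) = 11111111111011101101111110111111111110 (38 bits)


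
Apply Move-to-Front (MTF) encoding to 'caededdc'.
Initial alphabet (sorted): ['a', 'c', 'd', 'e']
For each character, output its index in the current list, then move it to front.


MTF encoding:
'c': index 1 in ['a', 'c', 'd', 'e'] -> ['c', 'a', 'd', 'e']
'a': index 1 in ['c', 'a', 'd', 'e'] -> ['a', 'c', 'd', 'e']
'e': index 3 in ['a', 'c', 'd', 'e'] -> ['e', 'a', 'c', 'd']
'd': index 3 in ['e', 'a', 'c', 'd'] -> ['d', 'e', 'a', 'c']
'e': index 1 in ['d', 'e', 'a', 'c'] -> ['e', 'd', 'a', 'c']
'd': index 1 in ['e', 'd', 'a', 'c'] -> ['d', 'e', 'a', 'c']
'd': index 0 in ['d', 'e', 'a', 'c'] -> ['d', 'e', 'a', 'c']
'c': index 3 in ['d', 'e', 'a', 'c'] -> ['c', 'd', 'e', 'a']


Output: [1, 1, 3, 3, 1, 1, 0, 3]


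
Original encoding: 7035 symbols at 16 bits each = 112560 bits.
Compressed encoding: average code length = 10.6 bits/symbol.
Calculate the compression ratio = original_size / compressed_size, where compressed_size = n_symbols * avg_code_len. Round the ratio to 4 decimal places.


original_size = n_symbols * orig_bits = 7035 * 16 = 112560 bits
compressed_size = n_symbols * avg_code_len = 7035 * 10.6 = 74571.0 bits
ratio = original_size / compressed_size = 112560 / 74571.0 = 1.5094

Compression ratio = 1.5094


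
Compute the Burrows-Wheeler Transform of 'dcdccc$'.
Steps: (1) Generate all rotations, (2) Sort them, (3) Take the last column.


Rotations (sorted):
  0: $dcdccc -> last char: c
  1: c$dcdcc -> last char: c
  2: cc$dcdc -> last char: c
  3: ccc$dcd -> last char: d
  4: cdccc$d -> last char: d
  5: dccc$dc -> last char: c
  6: dcdccc$ -> last char: $


BWT = cccddc$


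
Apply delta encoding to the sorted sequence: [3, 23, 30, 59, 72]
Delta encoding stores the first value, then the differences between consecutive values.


First value: 3
Deltas:
  23 - 3 = 20
  30 - 23 = 7
  59 - 30 = 29
  72 - 59 = 13


Delta encoded: [3, 20, 7, 29, 13]


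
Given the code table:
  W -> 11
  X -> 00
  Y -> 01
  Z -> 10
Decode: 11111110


Decoding:
11 -> W
11 -> W
11 -> W
10 -> Z


Result: WWWZ


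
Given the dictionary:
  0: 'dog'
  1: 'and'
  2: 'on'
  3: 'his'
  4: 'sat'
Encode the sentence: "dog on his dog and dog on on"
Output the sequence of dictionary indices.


Look up each word in the dictionary:
  'dog' -> 0
  'on' -> 2
  'his' -> 3
  'dog' -> 0
  'and' -> 1
  'dog' -> 0
  'on' -> 2
  'on' -> 2

Encoded: [0, 2, 3, 0, 1, 0, 2, 2]


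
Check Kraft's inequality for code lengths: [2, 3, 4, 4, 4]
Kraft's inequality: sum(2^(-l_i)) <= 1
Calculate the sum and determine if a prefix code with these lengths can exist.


Sum = 2^(-2) + 2^(-3) + 2^(-4) + 2^(-4) + 2^(-4)
    = 0.25 + 0.125 + 0.0625 + 0.0625 + 0.0625
    = 9/16 = 0.5625
Since 0.5625 <= 1, Kraft's inequality IS satisfied.
A prefix code with these lengths CAN exist.

Kraft sum = 0.5625. Satisfied.


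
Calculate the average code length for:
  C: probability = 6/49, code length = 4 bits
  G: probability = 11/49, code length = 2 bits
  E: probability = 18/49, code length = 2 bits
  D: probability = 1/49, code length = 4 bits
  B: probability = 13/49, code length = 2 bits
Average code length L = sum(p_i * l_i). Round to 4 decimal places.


Weighted contributions p_i * l_i:
  C: (6/49) * 4 = 24/49
  G: (11/49) * 2 = 22/49
  E: (18/49) * 2 = 36/49
  D: (1/49) * 4 = 4/49
  B: (13/49) * 2 = 26/49
Sum = (24 + 22 + 36 + 4 + 26)/49 = 112/49

L = 112/49 = 2.2857 bits/symbol


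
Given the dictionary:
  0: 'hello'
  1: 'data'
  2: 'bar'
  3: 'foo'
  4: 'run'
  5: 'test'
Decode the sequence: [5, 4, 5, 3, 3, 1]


Look up each index in the dictionary:
  5 -> 'test'
  4 -> 'run'
  5 -> 'test'
  3 -> 'foo'
  3 -> 'foo'
  1 -> 'data'

Decoded: "test run test foo foo data"


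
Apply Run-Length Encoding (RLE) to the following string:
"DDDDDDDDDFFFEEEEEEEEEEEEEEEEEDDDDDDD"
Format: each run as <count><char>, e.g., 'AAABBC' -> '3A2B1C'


Scanning runs left to right:
  i=0: run of 'D' x 9 -> '9D'
  i=9: run of 'F' x 3 -> '3F'
  i=12: run of 'E' x 17 -> '17E'
  i=29: run of 'D' x 7 -> '7D'

RLE = 9D3F17E7D


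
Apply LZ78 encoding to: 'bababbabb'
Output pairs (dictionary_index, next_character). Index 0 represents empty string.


LZ78 encoding steps:
Dictionary: {0: ''}
Step 1: w='' (idx 0), next='b' -> output (0, 'b'), add 'b' as idx 1
Step 2: w='' (idx 0), next='a' -> output (0, 'a'), add 'a' as idx 2
Step 3: w='b' (idx 1), next='a' -> output (1, 'a'), add 'ba' as idx 3
Step 4: w='b' (idx 1), next='b' -> output (1, 'b'), add 'bb' as idx 4
Step 5: w='a' (idx 2), next='b' -> output (2, 'b'), add 'ab' as idx 5
Step 6: w='b' (idx 1), end of input -> output (1, '')


Encoded: [(0, 'b'), (0, 'a'), (1, 'a'), (1, 'b'), (2, 'b'), (1, '')]


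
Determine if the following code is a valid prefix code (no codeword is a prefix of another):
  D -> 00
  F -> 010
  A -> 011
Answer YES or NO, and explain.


Checking each pair (does one codeword prefix another?):
  D='00' vs F='010': no prefix
  D='00' vs A='011': no prefix
  F='010' vs D='00': no prefix
  F='010' vs A='011': no prefix
  A='011' vs D='00': no prefix
  A='011' vs F='010': no prefix
No violation found over all pairs.

YES -- this is a valid prefix code. No codeword is a prefix of any other codeword.


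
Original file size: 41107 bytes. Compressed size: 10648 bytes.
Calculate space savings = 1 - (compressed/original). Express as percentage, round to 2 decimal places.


ratio = compressed/original = 10648/41107 = 0.259031
savings = 1 - ratio = 1 - 0.259031 = 0.740969
as a percentage: 0.740969 * 100 = 74.1%

Space savings = 1 - 10648/41107 = 74.1%


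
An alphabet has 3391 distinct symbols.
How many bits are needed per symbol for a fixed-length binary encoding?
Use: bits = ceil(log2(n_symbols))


log2(3391) = 11.7275
Bracket: 2^11 = 2048 < 3391 <= 2^12 = 4096
So ceil(log2(3391)) = 12

bits = ceil(log2(3391)) = ceil(11.7275) = 12 bits


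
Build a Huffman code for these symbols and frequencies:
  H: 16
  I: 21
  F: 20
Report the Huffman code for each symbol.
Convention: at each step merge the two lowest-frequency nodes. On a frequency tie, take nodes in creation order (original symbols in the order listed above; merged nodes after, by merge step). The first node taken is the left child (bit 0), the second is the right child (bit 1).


Huffman tree construction:
Step 1: Merge H(16) + F(20) = 36
Step 2: Merge I(21) + (H+F)(36) = 57
Read each symbol's code off the tree from the root (left child = 0, right child = 1).

Codes:
  H: 10 (length 2)
  I: 0 (length 1)
  F: 11 (length 2)
Average code length: 93/57 = 1.6316 bits/symbol


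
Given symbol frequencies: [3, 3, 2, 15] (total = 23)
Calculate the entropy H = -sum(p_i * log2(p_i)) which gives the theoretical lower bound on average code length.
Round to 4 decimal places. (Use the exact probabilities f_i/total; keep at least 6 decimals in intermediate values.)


Per-symbol terms -p_i * log2(p_i) with p_i = f_i/23:
  p = 3/23 = 0.130435: log2(p) = -2.938599, -p*log2(p) = 0.383296
  p = 3/23 = 0.130435: log2(p) = -2.938599, -p*log2(p) = 0.383296
  p = 2/23 = 0.086957: log2(p) = -3.523562, -p*log2(p) = 0.306397
  p = 15/23 = 0.652174: log2(p) = -0.616671, -p*log2(p) = 0.402177
H = 0.383296 + 0.383296 + 0.306397 + 0.402177 = 1.475166

H = 1.4752 bits/symbol


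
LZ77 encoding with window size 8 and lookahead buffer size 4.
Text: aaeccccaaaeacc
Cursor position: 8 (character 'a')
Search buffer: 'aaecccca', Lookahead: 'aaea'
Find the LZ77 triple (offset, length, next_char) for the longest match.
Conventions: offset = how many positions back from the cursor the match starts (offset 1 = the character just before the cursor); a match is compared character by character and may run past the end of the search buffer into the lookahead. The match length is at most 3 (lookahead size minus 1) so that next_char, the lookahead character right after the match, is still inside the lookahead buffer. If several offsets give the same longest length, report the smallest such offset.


Try each offset into the search buffer:
  offset=1 (pos 7, char 'a'): match length 2
  offset=2 (pos 6, char 'c'): match length 0
  offset=3 (pos 5, char 'c'): match length 0
  offset=4 (pos 4, char 'c'): match length 0
  offset=5 (pos 3, char 'c'): match length 0
  offset=6 (pos 2, char 'e'): match length 0
  offset=7 (pos 1, char 'a'): match length 1
  offset=8 (pos 0, char 'a'): match length 3
Longest match has length 3 at offset 8.
next_char = character at position 8 + 3 = 11 -> 'a'

Best match: offset=8, length=3 (matching 'aae' starting at position 0)
LZ77 triple: (8, 3, 'a')


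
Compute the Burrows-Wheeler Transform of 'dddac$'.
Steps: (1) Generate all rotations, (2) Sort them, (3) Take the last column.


Rotations (sorted):
  0: $dddac -> last char: c
  1: ac$ddd -> last char: d
  2: c$ddda -> last char: a
  3: dac$dd -> last char: d
  4: ddac$d -> last char: d
  5: dddac$ -> last char: $


BWT = cdadd$


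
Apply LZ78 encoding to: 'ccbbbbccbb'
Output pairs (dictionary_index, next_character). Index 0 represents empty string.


LZ78 encoding steps:
Dictionary: {0: ''}
Step 1: w='' (idx 0), next='c' -> output (0, 'c'), add 'c' as idx 1
Step 2: w='c' (idx 1), next='b' -> output (1, 'b'), add 'cb' as idx 2
Step 3: w='' (idx 0), next='b' -> output (0, 'b'), add 'b' as idx 3
Step 4: w='b' (idx 3), next='b' -> output (3, 'b'), add 'bb' as idx 4
Step 5: w='c' (idx 1), next='c' -> output (1, 'c'), add 'cc' as idx 5
Step 6: w='bb' (idx 4), end of input -> output (4, '')


Encoded: [(0, 'c'), (1, 'b'), (0, 'b'), (3, 'b'), (1, 'c'), (4, '')]


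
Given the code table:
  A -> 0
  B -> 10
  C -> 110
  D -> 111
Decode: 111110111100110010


Decoding:
111 -> D
110 -> C
111 -> D
10 -> B
0 -> A
110 -> C
0 -> A
10 -> B


Result: DCDBACAB


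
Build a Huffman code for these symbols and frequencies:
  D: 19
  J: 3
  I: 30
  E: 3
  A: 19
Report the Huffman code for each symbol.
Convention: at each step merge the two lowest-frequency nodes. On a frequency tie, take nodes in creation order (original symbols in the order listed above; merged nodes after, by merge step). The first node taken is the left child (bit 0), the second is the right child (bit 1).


Huffman tree construction:
Step 1: Merge J(3) + E(3) = 6
Step 2: Merge (J+E)(6) + D(19) = 25
Step 3: Merge A(19) + ((J+E)+D)(25) = 44
Step 4: Merge I(30) + (A+((J+E)+D))(44) = 74
Read each symbol's code off the tree from the root (left child = 0, right child = 1).

Codes:
  D: 111 (length 3)
  J: 1100 (length 4)
  I: 0 (length 1)
  E: 1101 (length 4)
  A: 10 (length 2)
Average code length: 149/74 = 2.0135 bits/symbol


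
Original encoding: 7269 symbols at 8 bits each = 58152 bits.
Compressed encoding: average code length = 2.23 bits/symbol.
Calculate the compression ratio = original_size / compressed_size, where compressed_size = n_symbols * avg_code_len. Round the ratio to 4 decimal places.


original_size = n_symbols * orig_bits = 7269 * 8 = 58152 bits
compressed_size = n_symbols * avg_code_len = 7269 * 2.23 = 16209.87 bits
ratio = original_size / compressed_size = 58152 / 16209.87 = 3.5874

Compression ratio = 3.5874


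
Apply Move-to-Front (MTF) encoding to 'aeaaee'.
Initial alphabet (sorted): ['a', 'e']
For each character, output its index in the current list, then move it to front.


MTF encoding:
'a': index 0 in ['a', 'e'] -> ['a', 'e']
'e': index 1 in ['a', 'e'] -> ['e', 'a']
'a': index 1 in ['e', 'a'] -> ['a', 'e']
'a': index 0 in ['a', 'e'] -> ['a', 'e']
'e': index 1 in ['a', 'e'] -> ['e', 'a']
'e': index 0 in ['e', 'a'] -> ['e', 'a']


Output: [0, 1, 1, 0, 1, 0]


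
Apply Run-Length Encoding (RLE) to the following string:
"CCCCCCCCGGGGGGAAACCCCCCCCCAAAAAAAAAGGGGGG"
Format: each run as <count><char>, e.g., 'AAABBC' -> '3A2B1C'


Scanning runs left to right:
  i=0: run of 'C' x 8 -> '8C'
  i=8: run of 'G' x 6 -> '6G'
  i=14: run of 'A' x 3 -> '3A'
  i=17: run of 'C' x 9 -> '9C'
  i=26: run of 'A' x 9 -> '9A'
  i=35: run of 'G' x 6 -> '6G'

RLE = 8C6G3A9C9A6G


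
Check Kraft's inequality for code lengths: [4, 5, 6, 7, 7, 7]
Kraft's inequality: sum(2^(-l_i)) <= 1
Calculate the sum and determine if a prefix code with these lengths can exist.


Sum = 2^(-4) + 2^(-5) + 2^(-6) + 2^(-7) + 2^(-7) + 2^(-7)
    = 0.0625 + 0.03125 + 0.015625 + 0.0078125 + 0.0078125 + 0.0078125
    = 17/128 = 0.1328125
Since 0.1328125 <= 1, Kraft's inequality IS satisfied.
A prefix code with these lengths CAN exist.

Kraft sum = 0.1328125. Satisfied.


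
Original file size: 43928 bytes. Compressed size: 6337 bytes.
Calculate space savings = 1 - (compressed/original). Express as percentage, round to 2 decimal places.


ratio = compressed/original = 6337/43928 = 0.144259
savings = 1 - ratio = 1 - 0.144259 = 0.855741
as a percentage: 0.855741 * 100 = 85.57%

Space savings = 1 - 6337/43928 = 85.57%


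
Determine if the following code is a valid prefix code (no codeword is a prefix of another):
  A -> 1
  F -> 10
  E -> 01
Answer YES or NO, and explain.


Checking each pair (does one codeword prefix another?):
  A='1' vs F='10': prefix -- VIOLATION

NO -- this is NOT a valid prefix code. A (1) is a prefix of F (10).


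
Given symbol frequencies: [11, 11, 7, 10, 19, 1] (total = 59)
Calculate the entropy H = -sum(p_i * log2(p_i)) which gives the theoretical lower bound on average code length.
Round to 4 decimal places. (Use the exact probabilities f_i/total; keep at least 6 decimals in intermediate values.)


Per-symbol terms -p_i * log2(p_i) with p_i = f_i/59:
  p = 11/59 = 0.186441: log2(p) = -2.423211, -p*log2(p) = 0.451785
  p = 11/59 = 0.186441: log2(p) = -2.423211, -p*log2(p) = 0.451785
  p = 7/59 = 0.118644: log2(p) = -3.075288, -p*log2(p) = 0.364865
  p = 10/59 = 0.169492: log2(p) = -2.560715, -p*log2(p) = 0.434019
  p = 19/59 = 0.322034: log2(p) = -1.634716, -p*log2(p) = 0.526434
  p = 1/59 = 0.016949: log2(p) = -5.882643, -p*log2(p) = 0.099706
H = 0.451785 + 0.451785 + 0.364865 + 0.434019 + 0.526434 + 0.099706 = 2.328594

H = 2.3286 bits/symbol


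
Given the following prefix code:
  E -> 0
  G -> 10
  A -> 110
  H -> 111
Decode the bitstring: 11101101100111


Decoding step by step:
Bits 111 -> H
Bits 0 -> E
Bits 110 -> A
Bits 110 -> A
Bits 0 -> E
Bits 111 -> H


Decoded message: HEAAEH


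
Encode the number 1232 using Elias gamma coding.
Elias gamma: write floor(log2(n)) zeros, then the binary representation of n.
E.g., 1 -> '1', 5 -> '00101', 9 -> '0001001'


num_bits = floor(log2(1232)) + 1 = 11
leading_zeros = num_bits - 1 = 10
binary(1232) = 10011010000

Elias gamma(1232) = '0000000000' + '10011010000' = 000000000010011010000 (21 bits)


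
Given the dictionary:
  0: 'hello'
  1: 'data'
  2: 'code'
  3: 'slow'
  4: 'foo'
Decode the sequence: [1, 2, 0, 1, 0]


Look up each index in the dictionary:
  1 -> 'data'
  2 -> 'code'
  0 -> 'hello'
  1 -> 'data'
  0 -> 'hello'

Decoded: "data code hello data hello"


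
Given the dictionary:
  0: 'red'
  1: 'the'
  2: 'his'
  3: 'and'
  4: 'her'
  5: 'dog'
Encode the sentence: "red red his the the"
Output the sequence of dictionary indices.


Look up each word in the dictionary:
  'red' -> 0
  'red' -> 0
  'his' -> 2
  'the' -> 1
  'the' -> 1

Encoded: [0, 0, 2, 1, 1]


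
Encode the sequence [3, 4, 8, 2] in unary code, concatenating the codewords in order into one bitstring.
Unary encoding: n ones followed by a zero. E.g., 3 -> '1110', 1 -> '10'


Encode each number as n ones followed by a terminating 0:
  3 -> 1110 (4 bits)
  4 -> 11110 (5 bits)
  8 -> 111111110 (9 bits)
  2 -> 110 (3 bits)
Total length = 4 + 5 + 9 + 3 = 21 bits.

Unary([3, 4, 8, 2]) = 111011110111111110110 (21 bits)


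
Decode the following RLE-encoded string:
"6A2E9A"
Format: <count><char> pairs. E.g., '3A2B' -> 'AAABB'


Expanding each <count><char> pair:
  6A -> 'AAAAAA'
  2E -> 'EE'
  9A -> 'AAAAAAAAA'

Decoded = AAAAAAEEAAAAAAAAA


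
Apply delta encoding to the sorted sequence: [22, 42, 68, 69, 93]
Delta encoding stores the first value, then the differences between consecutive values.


First value: 22
Deltas:
  42 - 22 = 20
  68 - 42 = 26
  69 - 68 = 1
  93 - 69 = 24


Delta encoded: [22, 20, 26, 1, 24]


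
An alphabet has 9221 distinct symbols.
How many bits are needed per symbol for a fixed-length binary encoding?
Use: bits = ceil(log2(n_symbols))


log2(9221) = 13.1707
Bracket: 2^13 = 8192 < 9221 <= 2^14 = 16384
So ceil(log2(9221)) = 14

bits = ceil(log2(9221)) = ceil(13.1707) = 14 bits


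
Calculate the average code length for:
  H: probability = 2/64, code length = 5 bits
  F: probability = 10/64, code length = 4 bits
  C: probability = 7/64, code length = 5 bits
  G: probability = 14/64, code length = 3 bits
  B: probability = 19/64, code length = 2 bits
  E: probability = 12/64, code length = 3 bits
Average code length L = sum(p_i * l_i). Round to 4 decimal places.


Weighted contributions p_i * l_i:
  H: (2/64) * 5 = 10/64
  F: (10/64) * 4 = 40/64
  C: (7/64) * 5 = 35/64
  G: (14/64) * 3 = 42/64
  B: (19/64) * 2 = 38/64
  E: (12/64) * 3 = 36/64
Sum = (10 + 40 + 35 + 42 + 38 + 36)/64 = 201/64

L = 201/64 = 3.1406 bits/symbol


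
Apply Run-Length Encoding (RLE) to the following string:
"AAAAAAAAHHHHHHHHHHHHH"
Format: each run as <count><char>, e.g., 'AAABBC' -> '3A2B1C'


Scanning runs left to right:
  i=0: run of 'A' x 8 -> '8A'
  i=8: run of 'H' x 13 -> '13H'

RLE = 8A13H


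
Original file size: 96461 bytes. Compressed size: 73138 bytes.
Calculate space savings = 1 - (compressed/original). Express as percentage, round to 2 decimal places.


ratio = compressed/original = 73138/96461 = 0.758213
savings = 1 - ratio = 1 - 0.758213 = 0.241787
as a percentage: 0.241787 * 100 = 24.18%

Space savings = 1 - 73138/96461 = 24.18%


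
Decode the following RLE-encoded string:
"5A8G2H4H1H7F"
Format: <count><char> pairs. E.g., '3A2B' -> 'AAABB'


Expanding each <count><char> pair:
  5A -> 'AAAAA'
  8G -> 'GGGGGGGG'
  2H -> 'HH'
  4H -> 'HHHH'
  1H -> 'H'
  7F -> 'FFFFFFF'

Decoded = AAAAAGGGGGGGGHHHHHHHFFFFFFF


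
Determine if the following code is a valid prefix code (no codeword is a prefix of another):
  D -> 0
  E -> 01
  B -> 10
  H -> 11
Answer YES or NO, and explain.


Checking each pair (does one codeword prefix another?):
  D='0' vs E='01': prefix -- VIOLATION

NO -- this is NOT a valid prefix code. D (0) is a prefix of E (01).


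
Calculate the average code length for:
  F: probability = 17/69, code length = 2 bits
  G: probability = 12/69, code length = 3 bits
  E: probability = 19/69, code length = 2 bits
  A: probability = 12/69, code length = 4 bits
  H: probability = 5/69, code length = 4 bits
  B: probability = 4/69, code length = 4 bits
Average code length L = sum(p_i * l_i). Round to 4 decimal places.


Weighted contributions p_i * l_i:
  F: (17/69) * 2 = 34/69
  G: (12/69) * 3 = 36/69
  E: (19/69) * 2 = 38/69
  A: (12/69) * 4 = 48/69
  H: (5/69) * 4 = 20/69
  B: (4/69) * 4 = 16/69
Sum = (34 + 36 + 38 + 48 + 20 + 16)/69 = 192/69

L = 192/69 = 2.7826 bits/symbol
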